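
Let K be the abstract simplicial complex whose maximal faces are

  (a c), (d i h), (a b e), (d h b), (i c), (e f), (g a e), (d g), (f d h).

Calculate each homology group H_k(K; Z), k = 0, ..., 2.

H_0 = Z,  H_1 = Z^3,  H_2 = 0.

Order the vertices as a < b < c < d < e < f < g < h < i. Listing each simplex with vertices in this order, K has dimension 2 with simplices:

  0-simplices (9): a, b, c, d, e, f, g, h, i
  1-simplices (16): ab, ac, ae, ag, bd, be, bh, ci, df, dg, dh, di, ef, eg, fh, hi
  2-simplices (5): abe, aeg, bdh, dfh, dhi

Hence C_0 ≅ Z^9, C_1 ≅ Z^16, C_2 ≅ Z^5.

∂_1: C_1 → C_0 is given by ∂[p,q] = [q] − [p]. For instance
  ∂ag = g − a.
As a 9×16 matrix over Z this has rank 8, with invariant factors (1,1,1,1,1,1,1,1).

∂_2: C_2 → C_1 sends each 2-simplex [p,q,r] to [q,r] − [p,r] + [p,q]. For instance
  ∂abe = be − ae + ab,
  ∂dfh = fh − dh + df.
The 16×5 boundary matrix has rank 5 and Smith normal form diag(1,1,1,1,1).

Reading off H_k = ker ∂_k / im ∂_{k+1}:

  H_0: rank C_0 − rank ∂_1 = 9 − 8 = 1, and the invariant factors of ∂_1 are all 1, so H_0 ≅ Z.
  H_1: rank ker ∂_1 − rank ∂_2 = (16 − 8) − 5 = 3, and the invariant factors of ∂_2 are all 1, so H_1 ≅ Z^3.
  H_2: rank ker ∂_2 − rank ∂_3 = (5 − 5) − 0 = 0, and there is no ∂_3, so H_2 ≅ 0.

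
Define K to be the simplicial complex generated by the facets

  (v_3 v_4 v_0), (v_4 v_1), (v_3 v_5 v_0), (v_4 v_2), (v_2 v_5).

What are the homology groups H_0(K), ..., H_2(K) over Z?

Take the total order v_0 < v_1 < v_2 < v_3 < v_4 < v_5 on the vertex set. Then K (dimension 2) consists of the simplices:

  0-simplices (6): [v_0], [v_1], [v_2], [v_3], [v_4], [v_5]
  1-simplices (8): [v_0,v_3], [v_0,v_4], [v_0,v_5], [v_1,v_4], [v_2,v_4], [v_2,v_5], [v_3,v_4], [v_3,v_5]
  2-simplices (2): [v_0,v_3,v_4], [v_0,v_3,v_5]

Hence C_0 ≅ Z^6, C_1 ≅ Z^8, C_2 ≅ Z^2.

Boundary ∂_1: C_1 → C_0 is given by ∂[p,q] = [q] − [p]. For instance
  ∂[v_2,v_4] = [v_4] − [v_2].
The 6×8 boundary matrix has rank 5 and Smith normal form diag(1,1,1,1,1).

Boundary ∂_2: C_2 → C_1 acts by ∂[p,q,r] = [q,r] − [p,r] + [p,q]. For instance
  ∂[v_0,v_3,v_5] = [v_3,v_5] − [v_0,v_5] + [v_0,v_3],
  ∂[v_0,v_3,v_4] = [v_3,v_4] − [v_0,v_4] + [v_0,v_3].
The 8×2 boundary matrix has rank 2 and Smith normal form diag(1,1).

Now H_k = ker ∂_k / im ∂_{k+1}, so:

  H_0: rank C_0 − rank ∂_1 = 6 − 5 = 1, and the invariant factors of ∂_1 are all 1, so H_0 ≅ Z.
  H_1: rank ker ∂_1 − rank ∂_2 = (8 − 5) − 2 = 1, and the invariant factors of ∂_2 are all 1, so H_1 ≅ Z.
  H_2: rank ker ∂_2 − rank ∂_3 = (2 − 2) − 0 = 0, and there is no ∂_3, so H_2 ≅ 0.

H_0 = Z,  H_1 = Z,  H_2 = 0.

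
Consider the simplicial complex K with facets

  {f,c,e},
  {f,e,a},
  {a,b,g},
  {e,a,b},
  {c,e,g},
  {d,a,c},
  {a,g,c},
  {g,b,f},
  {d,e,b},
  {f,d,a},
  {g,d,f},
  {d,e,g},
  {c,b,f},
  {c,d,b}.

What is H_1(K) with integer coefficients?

Take the total order a < b < c < d < e < f < g on the vertex set. Then K (dimension 2) consists of the simplices:

  0-simplices (7): a, b, c, d, e, f, g
  1-simplices (21): ab, ac, ad, ae, af, ag, bc, bd, be, bf, bg, cd, ce, cf, cg, de, df, dg, ef, eg, fg
  2-simplices (14): abe, abg, acd, acg, adf, aef, bcd, bcf, bde, bfg, cef, ceg, deg, dfg

so the chain groups are C_0 ≅ Z^7, C_1 ≅ Z^21, C_2 ≅ Z^14.

Boundary ∂_1: C_1 → C_0 sends each edge [p,q] (with p < q) to q − p. For instance
  ∂be = e − b.
The 7×21 boundary matrix has rank 6 and Smith normal form diag(1,1,1,1,1,1).

The boundary map ∂_2: C_2 → C_1 maps a triangle to the signed sum of its edges. For instance
  ∂bcf = cf − bf + bc,
  ∂deg = eg − dg + de.
The 21×14 boundary matrix has rank 13 and Smith normal form diag(1,1,1,1,1,1,1,1,1,1,1,1,1).

Computing H_k = (kernel of ∂_k) / (image of ∂_{k+1}):

  H_1: rank ker ∂_1 − rank ∂_2 = (21 − 6) − 13 = 2, and the invariant factors of ∂_2 are all 1, so H_1 ≅ Z^2.

H_1 ≅ Z^2.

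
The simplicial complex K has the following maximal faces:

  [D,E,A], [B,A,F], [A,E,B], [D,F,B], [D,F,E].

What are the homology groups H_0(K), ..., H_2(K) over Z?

H_0 = Z,  H_1 = Z,  H_2 = 0.

Fix the vertex order A < B < D < E < F and write every simplex with vertices in increasing order. Then dim K = 2 and the simplices of K are:

  0-simplices (5): A, B, D, E, F
  1-simplices (10): AB, AD, AE, AF, BD, BE, BF, DE, DF, EF
  2-simplices (5): ABE, ABF, ADE, BDF, DEF

giving chain groups C_0 ≅ Z^5, C_1 ≅ Z^10, C_2 ≅ Z^5.

∂_1: C_1 → C_0 sends each edge [p,q] (with p < q) to q − p.
As a 5×10 matrix over Z this has rank 4, with invariant factors (1,1,1,1).

∂_2: C_2 → C_1 acts by ∂[p,q,r] = [q,r] − [p,r] + [p,q]. For instance
  ∂ADE = DE − AE + AD,
  ∂ABF = BF − AF + AB.
As a 10×5 matrix over Z this has rank 5, with invariant factors (1,1,1,1,1).

From H_k ≅ ker(∂_k) / im(∂_{k+1}) we obtain:

  H_0: rank C_0 − rank ∂_1 = 5 − 4 = 1, and the invariant factors of ∂_1 are all 1, so H_0 = Z.
  H_1: rank ker ∂_1 − rank ∂_2 = (10 − 4) − 5 = 1, and the invariant factors of ∂_2 are all 1, so H_1 = Z.
  H_2: rank ker ∂_2 − rank ∂_3 = (5 − 5) − 0 = 0, and there is no ∂_3, so H_2 = 0.

As a check, the Euler characteristic is 5 − 10 + 5 = 0, which agrees with 1 − 1 + 0 = 0.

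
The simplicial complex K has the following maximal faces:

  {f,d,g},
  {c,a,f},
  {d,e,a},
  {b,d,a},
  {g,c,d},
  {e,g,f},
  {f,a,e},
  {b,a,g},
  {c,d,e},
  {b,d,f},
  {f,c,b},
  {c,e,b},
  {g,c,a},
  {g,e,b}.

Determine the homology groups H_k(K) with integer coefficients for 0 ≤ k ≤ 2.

H_0 ≅ Z,  H_1 ≅ Z^2,  H_2 ≅ Z.

Take the total order a < b < c < d < e < f < g on the vertex set. Then K (dimension 2) consists of the simplices:

  0-simplices (7): a, b, c, d, e, f, g
  1-simplices (21): ab, ac, ad, ae, af, ag, bc, bd, be, bf, bg, cd, ce, cf, cg, de, df, dg, ef, eg, fg
  2-simplices (14): abd, abg, acf, acg, ade, aef, bce, bcf, bdf, beg, cde, cdg, dfg, efg

Hence C_0 ≅ Z^7, C_1 ≅ Z^21, C_2 ≅ Z^14.

∂_1: C_1 → C_0 is given by ∂[p,q] = [q] − [p]. For instance
  ∂bd = d − b.
The resulting 7×21 matrix has rank 6, and its Smith normal form has invariant factors (1,1,1,1,1,1).

The boundary map ∂_2: C_2 → C_1 acts by ∂[p,q,r] = [q,r] − [p,r] + [p,q]. For instance
  ∂abd = bd − ad + ab,
  ∂acf = cf − af + ac.
The 21×14 boundary matrix has rank 13 and Smith normal form diag(1,1,1,1,1,1,1,1,1,1,1,1,1).

From H_k ≅ ker(∂_k) / im(∂_{k+1}) we obtain:

  H_0: rank C_0 − rank ∂_1 = 7 − 6 = 1, and the invariant factors of ∂_1 are all 1, so H_0 = Z.
  H_1: rank ker ∂_1 − rank ∂_2 = (21 − 6) − 13 = 2, and the invariant factors of ∂_2 are all 1, so H_1 = Z^2.
  H_2: rank ker ∂_2 − rank ∂_3 = (14 − 13) − 0 = 1, and there is no ∂_3, so H_2 = Z.

(K is a triangulation of the torus T^2.)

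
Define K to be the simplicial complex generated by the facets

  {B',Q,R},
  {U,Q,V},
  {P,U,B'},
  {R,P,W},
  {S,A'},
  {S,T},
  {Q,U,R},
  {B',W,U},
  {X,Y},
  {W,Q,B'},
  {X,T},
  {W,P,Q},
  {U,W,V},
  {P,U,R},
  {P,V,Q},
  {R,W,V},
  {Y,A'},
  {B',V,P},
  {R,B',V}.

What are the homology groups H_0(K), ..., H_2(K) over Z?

H_0 ≅ Z^2,  H_1 ≅ Z^3,  H_2 ≅ Z.

We work with the vertex ordering P < Q < R < S < T < U < V < W < X < Y < A' < B'. The simplices of K, each written with vertices in increasing order, are:

  0-simplices (12): [P], [Q], [R], [S], [T], [U], [V], [W], [X], [Y], [A'], [B']
  1-simplices (26): (26 of them)
  2-simplices (14): [P,Q,V], [P,Q,W], [P,R,U], [P,R,W], [P,U,B'], [P,V,B'], [Q,R,U], [Q,R,B'], [Q,U,V], [Q,W,B'], [R,V,W], [R,V,B'], [U,V,W], [U,W,B']

Hence C_0 ≅ Z^12, C_1 ≅ Z^26, C_2 ≅ Z^14.

The boundary map ∂_1: C_1 → C_0 maps an edge to its endpoints' difference, ∂[p,q] = q − p.
The 12×26 boundary matrix has rank 10 and Smith normal form diag(1,1,1,1,1,1,1,1,1,1).

∂_2: C_2 → C_1 acts by ∂[p,q,r] = [q,r] − [p,r] + [p,q]. For instance
  ∂[P,R,U] = [R,U] − [P,U] + [P,R],
  ∂[Q,U,V] = [U,V] − [Q,V] + [Q,U].
This gives a 26×14 integer matrix of rank 13; reducing to Smith normal form yields diagonal entries (1,1,1,1,1,1,1,1,1,1,1,1,1).

Computing H_k = (kernel of ∂_k) / (image of ∂_{k+1}):

  H_0: rank C_0 − rank ∂_1 = 12 − 10 = 2, and the invariant factors of ∂_1 are all 1, so H_0 ≅ Z^2.
  H_1: rank ker ∂_1 − rank ∂_2 = (26 − 10) − 13 = 3, and the invariant factors of ∂_2 are all 1, so H_1 ≅ Z^3.
  H_2: rank ker ∂_2 − rank ∂_3 = (14 − 13) − 0 = 1, and there is no ∂_3, so H_2 ≅ Z.

As a check, the Euler characteristic is 12 − 26 + 14 = 0, which agrees with 2 − 3 + 1 = 0.
(K is a triangulation of the disjoint union of the torus T^2 and the circle S^1.)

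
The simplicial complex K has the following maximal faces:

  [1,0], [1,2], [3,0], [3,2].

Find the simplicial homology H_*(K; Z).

Fix the vertex order 0 < 1 < 2 < 3 and write every simplex with vertices in increasing order. Then dim K = 1 and the simplices of K are:

  0-simplices (4): [0], [1], [2], [3]
  1-simplices (4): [0,1], [0,3], [1,2], [2,3]

so the chain groups are C_0 ≅ Z^4, C_1 ≅ Z^4.

The boundary map ∂_1: C_1 → C_0 maps an edge to its endpoints' difference, ∂[p,q] = q − p. For instance
  ∂[2,3] = [3] − [2].
The resulting 4×4 matrix has rank 3, and its Smith normal form has invariant factors (1,1,1).

Reading off H_k = ker ∂_k / im ∂_{k+1}:

  H_0: rank C_0 − rank ∂_1 = 4 − 3 = 1, and the invariant factors of ∂_1 are all 1, so H_0 ≅ Z.
  H_1: rank ker ∂_1 − rank ∂_2 = (4 − 3) − 0 = 1, and there is no ∂_2, so H_1 ≅ Z.

H_0 = Z,  H_1 = Z.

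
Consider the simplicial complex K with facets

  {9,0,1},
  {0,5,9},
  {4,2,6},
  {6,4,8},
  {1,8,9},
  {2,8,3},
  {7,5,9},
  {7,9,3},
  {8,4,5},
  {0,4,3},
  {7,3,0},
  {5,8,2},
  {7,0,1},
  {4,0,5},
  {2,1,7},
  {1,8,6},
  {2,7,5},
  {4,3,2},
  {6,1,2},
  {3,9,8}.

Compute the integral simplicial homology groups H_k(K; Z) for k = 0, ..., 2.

H_0 = Z,  H_1 = Z ⊕ Z/2,  H_2 = 0.

We work with the vertex ordering 0 < 1 < 2 < 3 < 4 < 5 < 6 < 7 < 8 < 9. The simplices of K, each written with vertices in increasing order, are:

  0-simplices (10): [0], [1], [2], [3], [4], [5], [6], [7], [8], [9]
  1-simplices (30): (30 of them)
  2-simplices (20): (20 of them)

Hence C_0 ≅ Z^10, C_1 ≅ Z^30, C_2 ≅ Z^20.

Boundary ∂_1: C_1 → C_0 sends each edge [p,q] (with p < q) to q − p.
The resulting 10×30 matrix has rank 9, and its Smith normal form has invariant factors (1,1,1,1,1,1,1,1,1).

∂_2: C_2 → C_1 acts by ∂[p,q,r] = [q,r] − [p,r] + [p,q]. For instance
  ∂[0,5,9] = [5,9] − [0,9] + [0,5],
  ∂[2,3,4] = [3,4] − [2,4] + [2,3].
The 30×20 boundary matrix has rank 20 and Smith normal form diag(1,1,1,1,1,1,1,1,1,1,1,1,1,1,1,1,1,1,1,2).

From H_k ≅ ker(∂_k) / im(∂_{k+1}) we obtain:

  H_0: rank C_0 − rank ∂_1 = 10 − 9 = 1, and the invariant factors of ∂_1 are all 1, so H_0 = Z.
  H_1: rank ker ∂_1 − rank ∂_2 = (30 − 9) − 20 = 1, and ∂_2 has invariant factor 2 > 1, so H_1 = Z ⊕ Z/2.
  H_2: rank ker ∂_2 − rank ∂_3 = (20 − 20) − 0 = 0, and there is no ∂_3, so H_2 = 0.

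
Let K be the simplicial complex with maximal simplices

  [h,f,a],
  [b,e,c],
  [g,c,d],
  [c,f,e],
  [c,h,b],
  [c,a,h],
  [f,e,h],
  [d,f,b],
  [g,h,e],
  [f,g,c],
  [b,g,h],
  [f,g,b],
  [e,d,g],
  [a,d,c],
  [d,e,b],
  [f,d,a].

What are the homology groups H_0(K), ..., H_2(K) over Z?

H_0 ≅ Z,  H_1 ≅ Z^2,  H_2 ≅ Z.

Take the total order a < b < c < d < e < f < g < h on the vertex set. Then K (dimension 2) consists of the simplices:

  0-simplices (8): a, b, c, d, e, f, g, h
  1-simplices (24): ac, ad, af, ah, bc, bd, be, bf, bg, bh, cd, ce, cf, cg, ch, de, df, dg, ef, eg, eh, fg, fh, gh
  2-simplices (16): acd, ach, adf, afh, bce, bch, bde, bdf, bfg, bgh, cdg, cef, cfg, deg, efh, egh

giving chain groups C_0 ≅ Z^8, C_1 ≅ Z^24, C_2 ≅ Z^16.

∂_1: C_1 → C_0 is given by ∂[p,q] = [q] − [p].
The 8×24 boundary matrix has rank 7 and Smith normal form diag(1,1,1,1,1,1,1).

Boundary ∂_2: C_2 → C_1 acts by ∂[p,q,r] = [q,r] − [p,r] + [p,q]. For instance
  ∂bde = de − be + bd,
  ∂bdf = df − bf + bd.
As a 24×16 matrix over Z this has rank 15, with invariant factors (1,1,1,1,1,1,1,1,1,1,1,1,1,1,1).

From H_k ≅ ker(∂_k) / im(∂_{k+1}) we obtain:

  H_0: rank C_0 − rank ∂_1 = 8 − 7 = 1, and the invariant factors of ∂_1 are all 1, so H_0 = Z.
  H_1: rank ker ∂_1 − rank ∂_2 = (24 − 7) − 15 = 2, and the invariant factors of ∂_2 are all 1, so H_1 = Z^2.
  H_2: rank ker ∂_2 − rank ∂_3 = (16 − 15) − 0 = 1, and there is no ∂_3, so H_2 = Z.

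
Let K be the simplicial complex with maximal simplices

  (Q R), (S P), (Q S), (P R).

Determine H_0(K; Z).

H_0 = Z.

We work with the vertex ordering P < Q < R < S. The simplices of K, each written with vertices in increasing order, are:

  0-simplices (4): P, Q, R, S
  1-simplices (4): PR, PS, QR, QS

Hence C_0 ≅ Z^4, C_1 ≅ Z^4.

The boundary map ∂_1: C_1 → C_0 sends each edge [p,q] (with p < q) to q − p. For instance
  ∂QS = S − Q.
As a 4×4 matrix over Z this has rank 3, with invariant factors (1,1,1).

From H_k ≅ ker(∂_k) / im(∂_{k+1}) we obtain:

  H_0: rank C_0 − rank ∂_1 = 4 − 3 = 1, and the invariant factors of ∂_1 are all 1, so H_0 ≅ Z.

(K is a triangulation of the circle S^1.)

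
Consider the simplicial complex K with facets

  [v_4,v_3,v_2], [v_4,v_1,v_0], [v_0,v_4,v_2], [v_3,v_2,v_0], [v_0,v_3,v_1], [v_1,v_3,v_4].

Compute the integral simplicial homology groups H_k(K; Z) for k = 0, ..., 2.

We work with the vertex ordering v_0 < v_1 < v_2 < v_3 < v_4. The simplices of K, each written with vertices in increasing order, are:

  0-simplices (5): [v_0], [v_1], [v_2], [v_3], [v_4]
  1-simplices (9): [v_0,v_1], [v_0,v_2], [v_0,v_3], [v_0,v_4], [v_1,v_3], [v_1,v_4], [v_2,v_3], [v_2,v_4], [v_3,v_4]
  2-simplices (6): [v_0,v_1,v_3], [v_0,v_1,v_4], [v_0,v_2,v_3], [v_0,v_2,v_4], [v_1,v_3,v_4], [v_2,v_3,v_4]

so the chain groups are C_0 ≅ Z^5, C_1 ≅ Z^9, C_2 ≅ Z^6.

Boundary ∂_1: C_1 → C_0 sends each edge [p,q] (with p < q) to q − p.
The 5×9 boundary matrix has rank 4 and Smith normal form diag(1,1,1,1).

∂_2: C_2 → C_1 acts by ∂[p,q,r] = [q,r] − [p,r] + [p,q]. For instance
  ∂[v_0,v_2,v_4] = [v_2,v_4] − [v_0,v_4] + [v_0,v_2],
  ∂[v_2,v_3,v_4] = [v_3,v_4] − [v_2,v_4] + [v_2,v_3].
This gives a 9×6 integer matrix of rank 5; reducing to Smith normal form yields diagonal entries (1,1,1,1,1).

Reading off H_k = ker ∂_k / im ∂_{k+1}:

  H_0: rank C_0 − rank ∂_1 = 5 − 4 = 1, and the invariant factors of ∂_1 are all 1, so H_0 = Z.
  H_1: rank ker ∂_1 − rank ∂_2 = (9 − 4) − 5 = 0, and the invariant factors of ∂_2 are all 1, so H_1 = 0.
  H_2: rank ker ∂_2 − rank ∂_3 = (6 − 5) − 0 = 1, and there is no ∂_3, so H_2 = Z.

H_0 = Z,  H_1 = 0,  H_2 = Z.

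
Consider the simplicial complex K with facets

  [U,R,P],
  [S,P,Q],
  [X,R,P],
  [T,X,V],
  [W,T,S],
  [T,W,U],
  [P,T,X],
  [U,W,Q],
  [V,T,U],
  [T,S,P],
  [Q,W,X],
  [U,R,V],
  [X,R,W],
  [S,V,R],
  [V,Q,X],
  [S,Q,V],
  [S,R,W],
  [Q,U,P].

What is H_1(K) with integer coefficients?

Order the vertices as P < Q < R < S < T < U < V < W < X. Listing each simplex with vertices in this order, K has dimension 2 with simplices:

  0-simplices (9): P, Q, R, S, T, U, V, W, X
  1-simplices (27): PQ, PR, PS, PT, PU, PX, QS, QU, QV, QW, QX, RS, RU, RV, RW, RX, ST, SV, SW, TU, TV, TW, TX, UV, UW, VX, WX
  2-simplices (18): PQS, PQU, PRU, PRX, PST, PTX, QSV, QUW, QVX, QWX, RSV, RSW, RUV, RWX, STW, TUV, TUW, TVX

giving chain groups C_0 ≅ Z^9, C_1 ≅ Z^27, C_2 ≅ Z^18.

Boundary ∂_1: C_1 → C_0 is given by ∂[p,q] = [q] − [p].
This gives a 9×27 integer matrix of rank 8; reducing to Smith normal form yields diagonal entries (1,1,1,1,1,1,1,1).

∂_2: C_2 → C_1 sends each 2-simplex [p,q,r] to [q,r] − [p,r] + [p,q]. For instance
  ∂PQS = QS − PS + PQ,
  ∂TUW = UW − TW + TU.
As a 27×18 matrix over Z this has rank 17, with invariant factors (1,1,1,1,1,1,1,1,1,1,1,1,1,1,1,1,1).

Reading off H_k = ker ∂_k / im ∂_{k+1}:

  H_1: rank ker ∂_1 − rank ∂_2 = (27 − 8) − 17 = 2, and the invariant factors of ∂_2 are all 1, so H_1 ≅ Z^2.

(K is a triangulation of the torus T^2.)

H_1 = Z^2.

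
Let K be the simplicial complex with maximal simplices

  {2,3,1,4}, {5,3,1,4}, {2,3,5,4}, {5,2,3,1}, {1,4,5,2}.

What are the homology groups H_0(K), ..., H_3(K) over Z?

H_0 ≅ Z,  H_1 = 0,  H_2 = 0,  H_3 ≅ Z.

Take the total order 1 < 2 < 3 < 4 < 5 on the vertex set. Then K (dimension 3) consists of the simplices:

  0-simplices (5): [1], [2], [3], [4], [5]
  1-simplices (10): [1,2], [1,3], [1,4], [1,5], [2,3], [2,4], [2,5], [3,4], [3,5], [4,5]
  2-simplices (10): [1,2,3], [1,2,4], [1,2,5], [1,3,4], [1,3,5], [1,4,5], [2,3,4], [2,3,5], [2,4,5], [3,4,5]
  3-simplices (5): [1,2,3,4], [1,2,3,5], [1,2,4,5], [1,3,4,5], [2,3,4,5]

so the chain groups are C_0 ≅ Z^5, C_1 ≅ Z^10, C_2 ≅ Z^10, C_3 ≅ Z^5.

The boundary map ∂_1: C_1 → C_0 maps an edge to its endpoints' difference, ∂[p,q] = q − p.
As a 5×10 matrix over Z this has rank 4, with invariant factors (1,1,1,1).

∂_2: C_2 → C_1 acts by ∂[p,q,r] = [q,r] − [p,r] + [p,q]. For instance
  ∂[2,3,5] = [3,5] − [2,5] + [2,3],
  ∂[2,4,5] = [4,5] − [2,5] + [2,4].
The resulting 10×10 matrix has rank 6, and its Smith normal form has invariant factors (1,1,1,1,1,1).

∂_3: C_3 → C_2 sends each 3-simplex σ to the alternating sum Σ_i (−1)^i (σ with its i-th vertex removed). For instance
  ∂[1,3,4,5] = [3,4,5] − [1,4,5] + [1,3,5] − [1,3,4],
  ∂[2,3,4,5] = [3,4,5] − [2,4,5] + [2,3,5] − [2,3,4].
As a 10×5 matrix over Z this has rank 4, with invariant factors (1,1,1,1).

Now H_k = ker ∂_k / im ∂_{k+1}, so:

  H_0: rank C_0 − rank ∂_1 = 5 − 4 = 1, and the invariant factors of ∂_1 are all 1, so H_0 ≅ Z.
  H_1: rank ker ∂_1 − rank ∂_2 = (10 − 4) − 6 = 0, and the invariant factors of ∂_2 are all 1, so H_1 ≅ 0.
  H_2: rank ker ∂_2 − rank ∂_3 = (10 − 6) − 4 = 0, and the invariant factors of ∂_3 are all 1, so H_2 ≅ 0.
  H_3: rank ker ∂_3 − rank ∂_4 = (5 − 4) − 0 = 1, and there is no ∂_4, so H_3 ≅ Z.

As a check, the Euler characteristic is 5 − 10 + 10 − 5 = 0, which agrees with 1 − 0 + 0 − 1 = 0.
(K is a triangulation of the 3-sphere S^3.)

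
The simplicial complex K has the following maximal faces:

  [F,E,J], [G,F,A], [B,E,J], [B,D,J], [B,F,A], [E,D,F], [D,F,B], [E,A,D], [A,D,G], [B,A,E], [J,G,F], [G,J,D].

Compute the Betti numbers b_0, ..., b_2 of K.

b_0 = 1, b_1 = 0, b_2 = 0.

Take the total order A < B < D < E < F < G < J on the vertex set. Then K (dimension 2) consists of the simplices:

  0-simplices (7): A, B, D, E, F, G, J
  1-simplices (18): AB, AD, AE, AF, AG, BD, BE, BF, BJ, DE, DF, DG, DJ, EF, EJ, FG, FJ, GJ
  2-simplices (12): ABE, ABF, ADE, ADG, AFG, BDF, BDJ, BEJ, DEF, DGJ, EFJ, FGJ

Hence C_0 ≅ Z^7, C_1 ≅ Z^18, C_2 ≅ Z^12.

The boundary map ∂_1: C_1 → C_0 is given by ∂[p,q] = [q] − [p]. For instance
  ∂AD = D − A.
As a 7×18 matrix over Z this has rank 6, with invariant factors (1,1,1,1,1,1).

∂_2: C_2 → C_1 maps a triangle to the signed sum of its edges. For instance
  ∂ABF = BF − AF + AB,
  ∂BDJ = DJ − BJ + BD.
This gives a 18×12 integer matrix of rank 12; reducing to Smith normal form yields diagonal entries (1,1,1,1,1,1,1,1,1,1,1,2).

From H_k ≅ ker(∂_k) / im(∂_{k+1}) we obtain:

  H_0: rank C_0 − rank ∂_1 = 7 − 6 = 1, and the invariant factors of ∂_1 are all 1, so H_0 ≅ Z.
  H_1: rank ker ∂_1 − rank ∂_2 = (18 − 6) − 12 = 0, and ∂_2 has invariant factor 2 > 1, so H_1 ≅ Z/2Z.
  H_2: rank ker ∂_2 − rank ∂_3 = (12 − 12) − 0 = 0, and there is no ∂_3, so H_2 ≅ 0.

(K is a triangulation of the real projective plane RP^2.)

Hence the Betti numbers are b_0 = 1, b_1 = 0, b_2 = 0.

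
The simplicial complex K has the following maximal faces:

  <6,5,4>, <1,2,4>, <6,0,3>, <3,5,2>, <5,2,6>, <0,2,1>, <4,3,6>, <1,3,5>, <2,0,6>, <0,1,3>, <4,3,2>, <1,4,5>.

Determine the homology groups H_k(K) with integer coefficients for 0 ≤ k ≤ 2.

H_0 = Z,  H_1 = Z/2Z,  H_2 = 0.

We work with the vertex ordering 0 < 1 < 2 < 3 < 4 < 5 < 6. The simplices of K, each written with vertices in increasing order, are:

  0-simplices (7): [0], [1], [2], [3], [4], [5], [6]
  1-simplices (18): [0,1], [0,2], [0,3], [0,6], [1,2], [1,3], [1,4], [1,5], [2,3], [2,4], [2,5], [2,6], [3,4], [3,5], [3,6], [4,5], [4,6], [5,6]
  2-simplices (12): [0,1,2], [0,1,3], [0,2,6], [0,3,6], [1,2,4], [1,3,5], [1,4,5], [2,3,4], [2,3,5], [2,5,6], [3,4,6], [4,5,6]

so the chain groups are C_0 ≅ Z^7, C_1 ≅ Z^18, C_2 ≅ Z^12.

Boundary ∂_1: C_1 → C_0 maps an edge to its endpoints' difference, ∂[p,q] = q − p.
This gives a 7×18 integer matrix of rank 6; reducing to Smith normal form yields diagonal entries (1,1,1,1,1,1).

Boundary ∂_2: C_2 → C_1 acts by ∂[p,q,r] = [q,r] − [p,r] + [p,q]. For instance
  ∂[1,4,5] = [4,5] − [1,5] + [1,4],
  ∂[2,3,5] = [3,5] − [2,5] + [2,3].
This gives a 18×12 integer matrix of rank 12; reducing to Smith normal form yields diagonal entries (1,1,1,1,1,1,1,1,1,1,1,2).

Computing H_k = (kernel of ∂_k) / (image of ∂_{k+1}):

  H_0: rank C_0 − rank ∂_1 = 7 − 6 = 1, and the invariant factors of ∂_1 are all 1, so H_0 ≅ Z.
  H_1: rank ker ∂_1 − rank ∂_2 = (18 − 6) − 12 = 0, and ∂_2 has invariant factor 2 > 1, so H_1 ≅ Z/2Z.
  H_2: rank ker ∂_2 − rank ∂_3 = (12 − 12) − 0 = 0, and there is no ∂_3, so H_2 ≅ 0.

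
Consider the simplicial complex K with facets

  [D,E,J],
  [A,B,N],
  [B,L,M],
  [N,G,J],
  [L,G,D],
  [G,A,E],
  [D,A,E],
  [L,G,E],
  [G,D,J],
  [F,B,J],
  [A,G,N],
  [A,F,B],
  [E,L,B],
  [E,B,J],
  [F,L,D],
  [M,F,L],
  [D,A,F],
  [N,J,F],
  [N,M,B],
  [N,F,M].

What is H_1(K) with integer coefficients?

H_1 = Z ⊕ Z_2.

Order the vertices as A < B < D < E < F < G < J < L < M < N. Listing each simplex with vertices in this order, K has dimension 2 with simplices:

  0-simplices (10): A, B, D, E, F, G, J, L, M, N
  1-simplices (30): AB, AD, AE, AF, AG, AN, BE, BF, BJ, BL, BM, BN, DE, DF, DG, DJ, DL, EG, EJ, EL, FJ, FL, FM, FN, GJ, GL, GN, JN, LM, MN
  2-simplices (20): ABF, ABN, ADE, ADF, AEG, AGN, BEJ, BEL, BFJ, BLM, BMN, DEJ, DFL, DGJ, DGL, EGL, FJN, FLM, FMN, GJN

Hence C_0 ≅ Z^10, C_1 ≅ Z^30, C_2 ≅ Z^20.

The boundary map ∂_1: C_1 → C_0 is given by ∂[p,q] = [q] − [p]. For instance
  ∂FJ = J − F.
As a 10×30 matrix over Z this has rank 9, with invariant factors (1,1,1,1,1,1,1,1,1).

The boundary map ∂_2: C_2 → C_1 maps a triangle to the signed sum of its edges. For instance
  ∂ABN = BN − AN + AB,
  ∂DGL = GL − DL + DG.
The resulting 30×20 matrix has rank 20, and its Smith normal form has invariant factors (1,1,1,1,1,1,1,1,1,1,1,1,1,1,1,1,1,1,1,2).

Now H_k = ker ∂_k / im ∂_{k+1}, so:

  H_1: rank ker ∂_1 − rank ∂_2 = (30 − 9) − 20 = 1, and ∂_2 has invariant factor 2 > 1, so H_1 ≅ Z ⊕ Z_2.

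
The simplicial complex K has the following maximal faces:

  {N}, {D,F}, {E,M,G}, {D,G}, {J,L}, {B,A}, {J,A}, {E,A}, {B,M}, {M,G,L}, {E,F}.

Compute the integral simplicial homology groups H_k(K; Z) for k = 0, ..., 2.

Order the vertices as A < B < D < E < F < G < J < L < M < N. Listing each simplex with vertices in this order, K has dimension 2 with simplices:

  0-simplices (10): A, B, D, E, F, G, J, L, M, N
  1-simplices (13): AB, AE, AJ, BM, DF, DG, EF, EG, EM, GL, GM, JL, LM
  2-simplices (2): EGM, GLM

Hence C_0 ≅ Z^10, C_1 ≅ Z^13, C_2 ≅ Z^2.

∂_1: C_1 → C_0 sends each edge [p,q] (with p < q) to q − p.
The 10×13 boundary matrix has rank 8 and Smith normal form diag(1,1,1,1,1,1,1,1).

Boundary ∂_2: C_2 → C_1 acts by ∂[p,q,r] = [q,r] − [p,r] + [p,q]. For instance
  ∂GLM = LM − GM + GL,
  ∂EGM = GM − EM + EG.
As a 13×2 matrix over Z this has rank 2, with invariant factors (1,1).

Now H_k = ker ∂_k / im ∂_{k+1}, so:

  H_0: rank C_0 − rank ∂_1 = 10 − 8 = 2, and the invariant factors of ∂_1 are all 1, so H_0 ≅ Z^2.
  H_1: rank ker ∂_1 − rank ∂_2 = (13 − 8) − 2 = 3, and the invariant factors of ∂_2 are all 1, so H_1 ≅ Z^3.
  H_2: rank ker ∂_2 − rank ∂_3 = (2 − 2) − 0 = 0, and there is no ∂_3, so H_2 ≅ 0.

H_0 = Z^2,  H_1 = Z^3,  H_2 = 0.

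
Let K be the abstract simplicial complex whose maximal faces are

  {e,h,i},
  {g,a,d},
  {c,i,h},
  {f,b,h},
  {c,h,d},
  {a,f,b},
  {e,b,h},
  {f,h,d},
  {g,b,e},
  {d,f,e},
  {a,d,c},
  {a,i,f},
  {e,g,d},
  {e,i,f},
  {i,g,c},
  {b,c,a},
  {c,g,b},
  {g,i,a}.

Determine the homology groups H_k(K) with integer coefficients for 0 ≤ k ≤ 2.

H_0 = Z,  H_1 = Z ⊕ Z/2Z,  H_2 = 0.

K has 9 vertices, 27 edges, 18 triangles.
rank ∂_0 = 0, rank ∂_1 = 8 ⇒ b_0 = 9 − 0 − 8 = 1; all invariant factors of ∂_1 are 1 so no torsion. So H_0 = Z.
rank ∂_1 = 8, rank ∂_2 = 18 ⇒ b_1 = 27 − 8 − 18 = 1; ∂_2 has invariant factor(s) [2] giving torsion. So H_1 = Z ⊕ Z/2Z.
rank ∂_2 = 18, rank ∂_3 = 0 ⇒ b_2 = 18 − 18 − 0 = 0. So H_2 = 0.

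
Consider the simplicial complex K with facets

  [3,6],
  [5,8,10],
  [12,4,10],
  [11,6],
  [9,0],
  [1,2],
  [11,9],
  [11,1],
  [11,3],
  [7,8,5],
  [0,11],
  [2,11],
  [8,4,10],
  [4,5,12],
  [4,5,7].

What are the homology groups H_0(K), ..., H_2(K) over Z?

H_0 = Z^2,  H_1 = Z^4,  H_2 = 0.

Order the vertices as 0 < 1 < 2 < 3 < 4 < 5 < 6 < 7 < 8 < 9 < 10 < 11 < 12. Listing each simplex with vertices in this order, K has dimension 2 with simplices:

  0-simplices (13): [0], [1], [2], [3], [4], [5], [6], [7], [8], [9], [10], [11], [12]
  1-simplices (21): [0,9], [0,11], [1,2], [1,11], [2,11], [3,6], [3,11], [4,5], [4,7], [4,8], [4,10], [4,12], [5,7], [5,8], [5,10], [5,12], [6,11], [7,8], [8,10], [9,11], [10,12]
  2-simplices (6): [4,5,7], [4,5,12], [4,8,10], [4,10,12], [5,7,8], [5,8,10]

so the chain groups are C_0 ≅ Z^13, C_1 ≅ Z^21, C_2 ≅ Z^6.

∂_1: C_1 → C_0 maps an edge to its endpoints' difference, ∂[p,q] = q − p. For instance
  ∂[4,8] = [8] − [4].
As a 13×21 matrix over Z this has rank 11, with invariant factors (1,1,1,1,1,1,1,1,1,1,1).

∂_2: C_2 → C_1 sends each 2-simplex [p,q,r] to [q,r] − [p,r] + [p,q]. For instance
  ∂[4,10,12] = [10,12] − [4,12] + [4,10],
  ∂[4,5,12] = [5,12] − [4,12] + [4,5].
The resulting 21×6 matrix has rank 6, and its Smith normal form has invariant factors (1,1,1,1,1,1).

Now H_k = ker ∂_k / im ∂_{k+1}, so:

  H_0: rank C_0 − rank ∂_1 = 13 − 11 = 2, and the invariant factors of ∂_1 are all 1, so H_0 ≅ Z^2.
  H_1: rank ker ∂_1 − rank ∂_2 = (21 − 11) − 6 = 4, and the invariant factors of ∂_2 are all 1, so H_1 ≅ Z^4.
  H_2: rank ker ∂_2 − rank ∂_3 = (6 − 6) − 0 = 0, and there is no ∂_3, so H_2 ≅ 0.

(K is a triangulation of the disjoint union of a wedge of 3 circles and the cylinder S^1 x I.)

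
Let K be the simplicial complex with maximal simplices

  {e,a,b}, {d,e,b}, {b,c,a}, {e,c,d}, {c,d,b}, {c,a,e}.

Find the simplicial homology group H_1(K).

Order the vertices as a < b < c < d < e. Listing each simplex with vertices in this order, K has dimension 2 with simplices:

  0-simplices (5): a, b, c, d, e
  1-simplices (9): ab, ac, ae, bc, bd, be, cd, ce, de
  2-simplices (6): abc, abe, ace, bcd, bde, cde

giving chain groups C_0 ≅ Z^5, C_1 ≅ Z^9, C_2 ≅ Z^6.

Boundary ∂_1: C_1 → C_0 is given by ∂[p,q] = [q] − [p]. For instance
  ∂be = e − b.
The resulting 5×9 matrix has rank 4, and its Smith normal form has invariant factors (1,1,1,1).

∂_2: C_2 → C_1 acts by ∂[p,q,r] = [q,r] − [p,r] + [p,q]. For instance
  ∂bde = de − be + bd,
  ∂ace = ce − ae + ac.
As a 9×6 matrix over Z this has rank 5, with invariant factors (1,1,1,1,1).

From H_k ≅ ker(∂_k) / im(∂_{k+1}) we obtain:

  H_1: rank ker ∂_1 − rank ∂_2 = (9 − 4) − 5 = 0, and the invariant factors of ∂_2 are all 1, so H_1 ≅ 0.

H_1 ≅ 0.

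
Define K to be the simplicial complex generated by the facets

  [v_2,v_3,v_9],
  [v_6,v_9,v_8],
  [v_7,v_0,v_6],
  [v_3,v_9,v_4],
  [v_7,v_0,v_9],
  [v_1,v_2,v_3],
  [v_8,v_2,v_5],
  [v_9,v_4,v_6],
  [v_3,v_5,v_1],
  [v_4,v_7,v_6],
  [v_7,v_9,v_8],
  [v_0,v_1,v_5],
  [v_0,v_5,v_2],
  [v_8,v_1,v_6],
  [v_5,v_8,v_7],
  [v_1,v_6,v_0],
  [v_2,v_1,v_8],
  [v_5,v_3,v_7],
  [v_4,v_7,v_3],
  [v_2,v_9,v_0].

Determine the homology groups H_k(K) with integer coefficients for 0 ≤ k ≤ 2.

K has 10 vertices, 30 edges, 20 triangles.
rank ∂_0 = 0, rank ∂_1 = 9 ⇒ b_0 = 10 − 0 − 9 = 1; all invariant factors of ∂_1 are 1 so no torsion. So H_0 ≅ Z.
rank ∂_1 = 9, rank ∂_2 = 20 ⇒ b_1 = 30 − 9 − 20 = 1; ∂_2 has invariant factor(s) [2] giving torsion. So H_1 ≅ Z × Z/2.
rank ∂_2 = 20, rank ∂_3 = 0 ⇒ b_2 = 20 − 20 − 0 = 0. So H_2 ≅ 0.

H_0 = Z,  H_1 = Z × Z/2,  H_2 = 0.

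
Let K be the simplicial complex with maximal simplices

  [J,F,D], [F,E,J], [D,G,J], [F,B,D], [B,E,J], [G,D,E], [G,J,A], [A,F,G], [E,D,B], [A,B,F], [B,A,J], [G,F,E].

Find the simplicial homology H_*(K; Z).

H_0 = Z,  H_1 = Z/2,  H_2 = 0.

Order the vertices as A < B < D < E < F < G < J. Listing each simplex with vertices in this order, K has dimension 2 with simplices:

  0-simplices (7): A, B, D, E, F, G, J
  1-simplices (18): AB, AF, AG, AJ, BD, BE, BF, BJ, DE, DF, DG, DJ, EF, EG, EJ, FG, FJ, GJ
  2-simplices (12): ABF, ABJ, AFG, AGJ, BDE, BDF, BEJ, DEG, DFJ, DGJ, EFG, EFJ

so the chain groups are C_0 ≅ Z^7, C_1 ≅ Z^18, C_2 ≅ Z^12.

∂_1: C_1 → C_0 is given by ∂[p,q] = [q] − [p].
The 7×18 boundary matrix has rank 6 and Smith normal form diag(1,1,1,1,1,1).

∂_2: C_2 → C_1 acts by ∂[p,q,r] = [q,r] − [p,r] + [p,q]. For instance
  ∂DFJ = FJ − DJ + DF,
  ∂AGJ = GJ − AJ + AG.
This gives a 18×12 integer matrix of rank 12; reducing to Smith normal form yields diagonal entries (1,1,1,1,1,1,1,1,1,1,1,2).

From H_k ≅ ker(∂_k) / im(∂_{k+1}) we obtain:

  H_0: rank C_0 − rank ∂_1 = 7 − 6 = 1, and the invariant factors of ∂_1 are all 1, so H_0 ≅ Z.
  H_1: rank ker ∂_1 − rank ∂_2 = (18 − 6) − 12 = 0, and ∂_2 has invariant factor 2 > 1, so H_1 ≅ Z/2.
  H_2: rank ker ∂_2 − rank ∂_3 = (12 − 12) − 0 = 0, and there is no ∂_3, so H_2 ≅ 0.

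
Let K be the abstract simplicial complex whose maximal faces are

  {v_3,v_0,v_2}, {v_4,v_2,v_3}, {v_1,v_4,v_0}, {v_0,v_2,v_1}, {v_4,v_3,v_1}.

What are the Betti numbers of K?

Order the vertices as v_0 < v_1 < v_2 < v_3 < v_4. Listing each simplex with vertices in this order, K has dimension 2 with simplices:

  0-simplices (5): [v_0], [v_1], [v_2], [v_3], [v_4]
  1-simplices (10): [v_0,v_1], [v_0,v_2], [v_0,v_3], [v_0,v_4], [v_1,v_2], [v_1,v_3], [v_1,v_4], [v_2,v_3], [v_2,v_4], [v_3,v_4]
  2-simplices (5): [v_0,v_1,v_2], [v_0,v_1,v_4], [v_0,v_2,v_3], [v_1,v_3,v_4], [v_2,v_3,v_4]

so the chain groups are C_0 ≅ Z^5, C_1 ≅ Z^10, C_2 ≅ Z^5.

∂_1: C_1 → C_0 sends each edge [p,q] (with p < q) to q − p.
The resulting 5×10 matrix has rank 4, and its Smith normal form has invariant factors (1,1,1,1).

The boundary map ∂_2: C_2 → C_1 maps a triangle to the signed sum of its edges. For instance
  ∂[v_2,v_3,v_4] = [v_3,v_4] − [v_2,v_4] + [v_2,v_3],
  ∂[v_0,v_2,v_3] = [v_2,v_3] − [v_0,v_3] + [v_0,v_2].
As a 10×5 matrix over Z this has rank 5, with invariant factors (1,1,1,1,1).

Reading off H_k = ker ∂_k / im ∂_{k+1}:

  H_0: rank C_0 − rank ∂_1 = 5 − 4 = 1, and the invariant factors of ∂_1 are all 1, so H_0 = Z.
  H_1: rank ker ∂_1 − rank ∂_2 = (10 − 4) − 5 = 1, and the invariant factors of ∂_2 are all 1, so H_1 = Z.
  H_2: rank ker ∂_2 − rank ∂_3 = (5 − 5) − 0 = 0, and there is no ∂_3, so H_2 = 0.

As a check, the Euler characteristic is 5 − 10 + 5 = 0, which agrees with 1 − 1 + 0 = 0.

Hence the Betti numbers are b_0 = 1, b_1 = 1, b_2 = 0.

b_0 = 1, b_1 = 1, b_2 = 0.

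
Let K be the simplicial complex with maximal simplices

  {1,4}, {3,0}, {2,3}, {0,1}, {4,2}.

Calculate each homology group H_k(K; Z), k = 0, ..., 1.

H_0 = Z,  H_1 = Z.

We work with the vertex ordering 0 < 1 < 2 < 3 < 4. The simplices of K, each written with vertices in increasing order, are:

  0-simplices (5): [0], [1], [2], [3], [4]
  1-simplices (5): [0,1], [0,3], [1,4], [2,3], [2,4]

Hence C_0 ≅ Z^5, C_1 ≅ Z^5.

∂_1: C_1 → C_0 is given by ∂[p,q] = [q] − [p]. For instance
  ∂[0,3] = [3] − [0].
The resulting 5×5 matrix has rank 4, and its Smith normal form has invariant factors (1,1,1,1).

Now H_k = ker ∂_k / im ∂_{k+1}, so:

  H_0: rank C_0 − rank ∂_1 = 5 − 4 = 1, and the invariant factors of ∂_1 are all 1, so H_0 = Z.
  H_1: rank ker ∂_1 − rank ∂_2 = (5 − 4) − 0 = 1, and there is no ∂_2, so H_1 = Z.

(K is a triangulation of the circle S^1.)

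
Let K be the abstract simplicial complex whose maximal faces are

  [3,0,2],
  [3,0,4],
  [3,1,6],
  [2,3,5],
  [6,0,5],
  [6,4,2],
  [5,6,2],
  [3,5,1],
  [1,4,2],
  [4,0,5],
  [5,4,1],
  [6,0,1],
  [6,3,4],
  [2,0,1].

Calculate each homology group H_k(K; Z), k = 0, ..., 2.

Fix the vertex order 0 < 1 < 2 < 3 < 4 < 5 < 6 and write every simplex with vertices in increasing order. Then dim K = 2 and the simplices of K are:

  0-simplices (7): [0], [1], [2], [3], [4], [5], [6]
  1-simplices (21): [0,1], [0,2], [0,3], [0,4], [0,5], [0,6], [1,2], [1,3], [1,4], [1,5], [1,6], [2,3], [2,4], [2,5], [2,6], [3,4], [3,5], [3,6], [4,5], [4,6], [5,6]
  2-simplices (14): [0,1,2], [0,1,6], [0,2,3], [0,3,4], [0,4,5], [0,5,6], [1,2,4], [1,3,5], [1,3,6], [1,4,5], [2,3,5], [2,4,6], [2,5,6], [3,4,6]

giving chain groups C_0 ≅ Z^7, C_1 ≅ Z^21, C_2 ≅ Z^14.

Boundary ∂_1: C_1 → C_0 sends each edge [p,q] (with p < q) to q − p.
This gives a 7×21 integer matrix of rank 6; reducing to Smith normal form yields diagonal entries (1,1,1,1,1,1).

∂_2: C_2 → C_1 maps a triangle to the signed sum of its edges. For instance
  ∂[0,3,4] = [3,4] − [0,4] + [0,3],
  ∂[0,5,6] = [5,6] − [0,6] + [0,5].
This gives a 21×14 integer matrix of rank 13; reducing to Smith normal form yields diagonal entries (1,1,1,1,1,1,1,1,1,1,1,1,1).

Now H_k = ker ∂_k / im ∂_{k+1}, so:

  H_0: rank C_0 − rank ∂_1 = 7 − 6 = 1, and the invariant factors of ∂_1 are all 1, so H_0 = Z.
  H_1: rank ker ∂_1 − rank ∂_2 = (21 − 6) − 13 = 2, and the invariant factors of ∂_2 are all 1, so H_1 = Z^2.
  H_2: rank ker ∂_2 − rank ∂_3 = (14 − 13) − 0 = 1, and there is no ∂_3, so H_2 = Z.

As a check, the Euler characteristic is 7 − 21 + 14 = 0, which agrees with 1 − 2 + 1 = 0.

H_0 = Z,  H_1 = Z^2,  H_2 = Z.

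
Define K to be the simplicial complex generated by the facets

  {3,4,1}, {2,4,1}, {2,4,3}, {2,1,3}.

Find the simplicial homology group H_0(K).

H_0 = Z.

Order the vertices as 1 < 2 < 3 < 4. Listing each simplex with vertices in this order, K has dimension 2 with simplices:

  0-simplices (4): [1], [2], [3], [4]
  1-simplices (6): [1,2], [1,3], [1,4], [2,3], [2,4], [3,4]
  2-simplices (4): [1,2,3], [1,2,4], [1,3,4], [2,3,4]

Hence C_0 ≅ Z^4, C_1 ≅ Z^6, C_2 ≅ Z^4.

Boundary ∂_1: C_1 → C_0 maps an edge to its endpoints' difference, ∂[p,q] = q − p. For instance
  ∂[2,4] = [4] − [2].
As a 4×6 matrix over Z this has rank 3, with invariant factors (1,1,1).

Boundary ∂_2: C_2 → C_1 acts by ∂[p,q,r] = [q,r] − [p,r] + [p,q]. For instance
  ∂[2,3,4] = [3,4] − [2,4] + [2,3],
  ∂[1,3,4] = [3,4] − [1,4] + [1,3].
As a 6×4 matrix over Z this has rank 3, with invariant factors (1,1,1).

Now H_k = ker ∂_k / im ∂_{k+1}, so:

  H_0: rank C_0 − rank ∂_1 = 4 − 3 = 1, and the invariant factors of ∂_1 are all 1, so H_0 = Z.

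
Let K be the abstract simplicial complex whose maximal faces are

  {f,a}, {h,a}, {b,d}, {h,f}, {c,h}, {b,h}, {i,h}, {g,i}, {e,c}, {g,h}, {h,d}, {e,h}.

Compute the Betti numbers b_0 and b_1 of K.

b_0 = 1, b_1 = 4.

Take the total order a < b < c < d < e < f < g < h < i on the vertex set. Then K (dimension 1) consists of the simplices:

  0-simplices (9): a, b, c, d, e, f, g, h, i
  1-simplices (12): af, ah, bd, bh, ce, ch, dh, eh, fh, gh, gi, hi

Hence C_0 ≅ Z^9, C_1 ≅ Z^12.

The boundary map ∂_1: C_1 → C_0 maps an edge to its endpoints' difference, ∂[p,q] = q − p.
As a 9×12 matrix over Z this has rank 8, with invariant factors (1,1,1,1,1,1,1,1).

Computing H_k = (kernel of ∂_k) / (image of ∂_{k+1}):

  H_0: rank C_0 − rank ∂_1 = 9 − 8 = 1, and the invariant factors of ∂_1 are all 1, so H_0 ≅ Z.
  H_1: rank ker ∂_1 − rank ∂_2 = (12 − 8) − 0 = 4, and there is no ∂_2, so H_1 ≅ Z^4.

As a check, the Euler characteristic is 9 − 12 = -3, which agrees with 1 − 4 = -3.

Hence the Betti numbers are b_0 = 1, b_1 = 4.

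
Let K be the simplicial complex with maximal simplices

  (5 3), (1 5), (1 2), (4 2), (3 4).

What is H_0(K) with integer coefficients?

Order the vertices as 1 < 2 < 3 < 4 < 5. Listing each simplex with vertices in this order, K has dimension 1 with simplices:

  0-simplices (5): [1], [2], [3], [4], [5]
  1-simplices (5): [1,2], [1,5], [2,4], [3,4], [3,5]

Hence C_0 ≅ Z^5, C_1 ≅ Z^5.

The boundary map ∂_1: C_1 → C_0 maps an edge to its endpoints' difference, ∂[p,q] = q − p. For instance
  ∂[1,5] = [5] − [1].
The 5×5 boundary matrix has rank 4 and Smith normal form diag(1,1,1,1).

Computing H_k = (kernel of ∂_k) / (image of ∂_{k+1}):

  H_0: rank C_0 − rank ∂_1 = 5 − 4 = 1, and the invariant factors of ∂_1 are all 1, so H_0 ≅ Z.

H_0 ≅ Z.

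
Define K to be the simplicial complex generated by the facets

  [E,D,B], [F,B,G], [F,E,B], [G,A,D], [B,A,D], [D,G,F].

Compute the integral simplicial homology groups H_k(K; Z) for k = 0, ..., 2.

Order the vertices as A < B < D < E < F < G. Listing each simplex with vertices in this order, K has dimension 2 with simplices:

  0-simplices (6): A, B, D, E, F, G
  1-simplices (12): AB, AD, AG, BD, BE, BF, BG, DE, DF, DG, EF, FG
  2-simplices (6): ABD, ADG, BDE, BEF, BFG, DFG

so the chain groups are C_0 ≅ Z^6, C_1 ≅ Z^12, C_2 ≅ Z^6.

∂_1: C_1 → C_0 sends each edge [p,q] (with p < q) to q − p.
This gives a 6×12 integer matrix of rank 5; reducing to Smith normal form yields diagonal entries (1,1,1,1,1).

The boundary map ∂_2: C_2 → C_1 maps a triangle to the signed sum of its edges. For instance
  ∂DFG = FG − DG + DF,
  ∂ABD = BD − AD + AB.
The 12×6 boundary matrix has rank 6 and Smith normal form diag(1,1,1,1,1,1).

From H_k ≅ ker(∂_k) / im(∂_{k+1}) we obtain:

  H_0: rank C_0 − rank ∂_1 = 6 − 5 = 1, and the invariant factors of ∂_1 are all 1, so H_0 ≅ Z.
  H_1: rank ker ∂_1 − rank ∂_2 = (12 − 5) − 6 = 1, and the invariant factors of ∂_2 are all 1, so H_1 ≅ Z.
  H_2: rank ker ∂_2 − rank ∂_3 = (6 − 6) − 0 = 0, and there is no ∂_3, so H_2 ≅ 0.

(K is a triangulation of the cylinder S^1 x I.)

H_0 ≅ Z,  H_1 ≅ Z,  H_2 = 0.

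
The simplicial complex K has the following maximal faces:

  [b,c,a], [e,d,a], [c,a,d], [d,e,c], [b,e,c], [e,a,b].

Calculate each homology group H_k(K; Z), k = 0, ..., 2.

We work with the vertex ordering a < b < c < d < e. The simplices of K, each written with vertices in increasing order, are:

  0-simplices (5): a, b, c, d, e
  1-simplices (9): ab, ac, ad, ae, bc, be, cd, ce, de
  2-simplices (6): abc, abe, acd, ade, bce, cde

so the chain groups are C_0 ≅ Z^5, C_1 ≅ Z^9, C_2 ≅ Z^6.

Boundary ∂_1: C_1 → C_0 maps an edge to its endpoints' difference, ∂[p,q] = q − p. For instance
  ∂be = e − b.
The 5×9 boundary matrix has rank 4 and Smith normal form diag(1,1,1,1).

Boundary ∂_2: C_2 → C_1 sends each 2-simplex [p,q,r] to [q,r] − [p,r] + [p,q]. For instance
  ∂ade = de − ae + ad,
  ∂acd = cd − ad + ac.
This gives a 9×6 integer matrix of rank 5; reducing to Smith normal form yields diagonal entries (1,1,1,1,1).

Now H_k = ker ∂_k / im ∂_{k+1}, so:

  H_0: rank C_0 − rank ∂_1 = 5 − 4 = 1, and the invariant factors of ∂_1 are all 1, so H_0 = Z.
  H_1: rank ker ∂_1 − rank ∂_2 = (9 − 4) − 5 = 0, and the invariant factors of ∂_2 are all 1, so H_1 = 0.
  H_2: rank ker ∂_2 − rank ∂_3 = (6 − 5) − 0 = 1, and there is no ∂_3, so H_2 = Z.

H_0 = Z,  H_1 = 0,  H_2 = Z.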